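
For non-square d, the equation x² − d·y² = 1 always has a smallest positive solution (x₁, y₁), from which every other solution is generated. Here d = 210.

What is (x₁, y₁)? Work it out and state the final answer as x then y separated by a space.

d=210: √d = [14; 2,28] (ℓ=2, even), read p_1/q_1
a_0=14:  p_0=14·1+0=14,  q_0=14·0+1=1
a_1=2:  p_1=2·14+1=29,  q_1=2·1+0=2
fundamental: x₁=29, y₁=2  (since 841 − 210·4 = 1)

29 2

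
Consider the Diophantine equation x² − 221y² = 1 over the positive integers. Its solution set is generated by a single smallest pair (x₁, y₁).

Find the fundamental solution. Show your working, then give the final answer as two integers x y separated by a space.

1665 112

[14; 1,6,2,6,1,28] for √221; ℓ=6 ⇒ convergent index 5
a_0=14:  p_0=14·1+0=14,  q_0=14·0+1=1
…
a_4=6:  p_4=6·223+104=1442,  q_4=6·15+7=97
a_5=1:  p_5=1·1442+223=1665,  q_5=1·97+15=112
fundamental: x₁=1665, y₁=112  (since 2772225 − 221·12544 = 1)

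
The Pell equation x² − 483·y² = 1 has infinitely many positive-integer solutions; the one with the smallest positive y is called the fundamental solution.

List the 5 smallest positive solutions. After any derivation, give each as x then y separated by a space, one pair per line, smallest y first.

22 1
967 44
42526 1935
1870177 85096
82245262 3742289

[21; 1,42] for √483; ℓ=2 ⇒ convergent index 1
step 0: (21, 1)  from 21·(1,0) + (0,1)
step 1: (22, 1)  from 1·(21,1) + (1,0)
→ (22, 1).  Check: 22²=484, 483·1²=483, difference 1.
n=2: (22,1)∘(22,1) = (22·22+483·1·1, 22·1+1·22) = (967,44)
n=3: (967,44)∘(22,1) = (22·967+483·1·44, 22·44+1·967) = (42526,1935)
n=4: (42526,1935)∘(22,1) = (22·42526+483·1·1935, 22·1935+1·42526) = (1870177,85096)
n=5: (1870177,85096)∘(22,1) = (22·1870177+483·1·85096, 22·85096+1·1870177) = (82245262,3742289)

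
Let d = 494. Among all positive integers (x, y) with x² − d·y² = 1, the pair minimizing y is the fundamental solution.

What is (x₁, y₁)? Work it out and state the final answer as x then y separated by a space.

√494 → a₀=22, period (4,2,2,1,2,1,2,2,4,44); ℓ=10 even so k=9
step 0: (22, 1)  from 22·(1,0) + (0,1)
…
step 2: (200, 9)  from 2·(89,4) + (22,1)
…
step 8: (16514, 743)  from 2·(6979,314) + (2556,115)
step 9: (73035, 3286)  from 4·(16514,743) + (6979,314)
fundamental: x₁=73035, y₁=3286  (since 5334111225 − 494·10797796 = 1)

73035 3286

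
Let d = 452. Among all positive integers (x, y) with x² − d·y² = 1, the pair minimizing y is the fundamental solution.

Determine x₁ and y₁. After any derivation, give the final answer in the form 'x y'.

d=452: √d = [21; 3,1,5,3,10,3,5,1,3,42] (ℓ=10, even), read p_9/q_9
a_0=21:  p_0=21·1+0=21,  q_0=21·0+1=1
…
a_4=3:  p_4=3·489+85=1552,  q_4=3·23+4=73
a_5=10:  p_5=10·1552+489=16009,  q_5=10·73+23=753
a_6=3:  p_6=3·16009+1552=49579,  q_6=3·753+73=2332
a_7=5:  p_7=5·49579+16009=263904,  q_7=5·2332+753=12413
a_8=1:  p_8=1·263904+49579=313483,  q_8=1·12413+2332=14745
a_9=3:  p_9=3·313483+263904=1204353,  q_9=3·14745+12413=56648
(x₁, y₁) = (1204353, 56648);  1204353² − 452·56648² = 1 ✓

1204353 56648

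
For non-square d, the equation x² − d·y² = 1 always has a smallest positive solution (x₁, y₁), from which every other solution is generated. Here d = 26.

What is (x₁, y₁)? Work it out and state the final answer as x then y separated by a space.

51 10

d=26: √d = [5; 10] (ℓ=1, odd), read p_1/q_1
i=0: a=5 ⇒ p=5, q=1
i=1: a=10 ⇒ p=51, q=10
(x₁, y₁) = (51, 10);  51² − 26·10² = 1 ✓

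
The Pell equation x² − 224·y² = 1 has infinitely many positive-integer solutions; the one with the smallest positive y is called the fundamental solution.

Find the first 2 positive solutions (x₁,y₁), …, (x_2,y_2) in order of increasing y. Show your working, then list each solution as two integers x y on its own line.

[14; 1,28] for √224; ℓ=2 ⇒ convergent index 1
k=0  a_k=14  p_k/q_k = 14/1
k=1  a_k=1  p_k/q_k = 15/1
(x₁, y₁) = (15, 1);  15² − 224·1² = 1 ✓
n=2: (15,1)∘(15,1) = (15·15+224·1·1, 15·1+1·15) = (449,30)

15 1
449 30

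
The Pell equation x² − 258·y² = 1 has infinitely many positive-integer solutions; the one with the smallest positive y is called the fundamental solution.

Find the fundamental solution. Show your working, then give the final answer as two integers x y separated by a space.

257 16

[16; 16,32] for √258; ℓ=2 ⇒ convergent index 1
k=0  a_k=16  p_k/q_k = 16/1
k=1  a_k=16  p_k/q_k = 257/16
→ (257, 16).  Check: 257²=66049, 258·16²=66048, difference 1.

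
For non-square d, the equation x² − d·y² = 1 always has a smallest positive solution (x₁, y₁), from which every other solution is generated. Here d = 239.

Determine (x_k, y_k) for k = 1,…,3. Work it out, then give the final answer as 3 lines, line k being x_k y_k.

√239 → a₀=15, period (2,5,1,2,4,15,4,2,1,5,2,30); ℓ=12 even so k=11
a_0=15:  p_0=15·1+0=15,  q_0=15·0+1=1
…
a_2=5:  p_2=5·31+15=170,  q_2=5·2+1=11
a_3=1:  p_3=1·170+31=201,  q_3=1·11+2=13
…
a_5=4:  p_5=4·572+201=2489,  q_5=4·37+13=161
…
a_8=2:  p_8=2·154117+37907=346141,  q_8=2·9969+2452=22390
a_9=1:  p_9=1·346141+154117=500258,  q_9=1·22390+9969=32359
a_10=5:  p_10=5·500258+346141=2847431,  q_10=5·32359+22390=184185
a_11=2:  p_11=2·2847431+500258=6195120,  q_11=2·184185+32359=400729
(x₁, y₁) = (6195120, 400729);  6195120² − 239·400729² = 1 ✓
(x_2, y_2) = (6195120·6195120 + 239·400729·400729, 6195120·400729 + 400729·6195120) = (76759023628799, 4965128484960)
(x_3, y_3) = (6195120·76759023628799 + 239·400729·4965128484960, 6195120·4965128484960 + 400729·76759023628799) = (951062724926484326640, 61519133559490389671)

6195120 400729
76759023628799 4965128484960
951062724926484326640 61519133559490389671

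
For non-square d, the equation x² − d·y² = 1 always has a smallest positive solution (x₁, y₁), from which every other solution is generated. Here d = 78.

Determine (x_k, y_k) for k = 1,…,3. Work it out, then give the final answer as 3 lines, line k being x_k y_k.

53 6
5617 636
595349 67410

√78 = [8; 1,4,1,16, …], period ℓ=4 (even) → k=3
a_0=8:  p_0=8·1+0=8,  q_0=8·0+1=1
a_1=1:  p_1=1·8+1=9,  q_1=1·1+0=1
a_2=4:  p_2=4·9+8=44,  q_2=4·1+1=5
a_3=1:  p_3=1·44+9=53,  q_3=1·5+1=6
→ (53, 6).  Check: 53²=2809, 78·6²=2808, difference 1.
n=2: (53,6)∘(53,6) = (53·53+78·6·6, 53·6+6·53) = (5617,636)
n=3: (5617,636)∘(53,6) = (53·5617+78·6·636, 53·636+6·5617) = (595349,67410)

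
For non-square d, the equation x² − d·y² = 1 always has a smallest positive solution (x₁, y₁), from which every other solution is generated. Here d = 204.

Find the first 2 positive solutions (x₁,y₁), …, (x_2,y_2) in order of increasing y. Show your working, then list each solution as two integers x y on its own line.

4999 350
49980001 3499300

√204 = [14; 3,1,1,6,1,1,3,28, …], period ℓ=8 (even) → k=7
k=0  a_k=14  p_k/q_k = 14/1
…
k=6  a_k=1  p_k/q_k = 1414/99
k=7  a_k=3  p_k/q_k = 4999/350
fundamental: x₁=4999, y₁=350  (since 24990001 − 204·122500 = 1)
(4999+350√204)^2 = 49980001 + 3499300√204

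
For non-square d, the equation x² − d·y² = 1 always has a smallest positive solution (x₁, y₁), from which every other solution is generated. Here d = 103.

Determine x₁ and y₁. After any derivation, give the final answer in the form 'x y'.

d=103: √d = [10; 6,1,2,1,1,9,1,1,2,1,6,20] (ℓ=12, even), read p_11/q_11
step 0: (10, 1)  from 10·(1,0) + (0,1)
step 1: (61, 6)  from 6·(10,1) + (1,0)
…
step 5: (477, 47)  from 1·(274,27) + (203,20)
step 6: (4567, 450)  from 9·(477,47) + (274,27)
…
step 8: (9611, 947)  from 1·(5044,497) + (4567,450)
…
step 10: (33877, 3338)  from 1·(24266,2391) + (9611,947)
step 11: (227528, 22419)  from 6·(33877,3338) + (24266,2391)
→ (227528, 22419).  Check: 227528²=51768990784, 103·22419²=51768990783, difference 1.

227528 22419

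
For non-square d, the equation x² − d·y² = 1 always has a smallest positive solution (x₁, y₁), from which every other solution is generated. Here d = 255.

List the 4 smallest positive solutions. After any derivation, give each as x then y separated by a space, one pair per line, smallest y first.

16 1
511 32
16336 1023
522241 32704

√255 → a₀=15, period (1,30); ℓ=2 even so k=1
a_0=15:  p_0=15·1+0=15,  q_0=15·0+1=1
a_1=1:  p_1=1·15+1=16,  q_1=1·1+0=1
(x₁, y₁) = (16, 1);  16² − 255·1² = 1 ✓
n=2: (16,1)∘(16,1) = (16·16+255·1·1, 16·1+1·16) = (511,32)
n=3: (511,32)∘(16,1) = (16·511+255·1·32, 16·32+1·511) = (16336,1023)
n=4: (16336,1023)∘(16,1) = (16·16336+255·1·1023, 16·1023+1·16336) = (522241,32704)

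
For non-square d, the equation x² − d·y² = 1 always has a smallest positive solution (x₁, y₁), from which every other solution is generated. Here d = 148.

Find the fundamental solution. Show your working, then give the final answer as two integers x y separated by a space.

√148 = [12; 6,24, …], period ℓ=2 (even) → k=1
i=0: a=12 ⇒ p=12, q=1
i=1: a=6 ⇒ p=73, q=6
(x₁, y₁) = (73, 6);  73² − 148·6² = 1 ✓

73 6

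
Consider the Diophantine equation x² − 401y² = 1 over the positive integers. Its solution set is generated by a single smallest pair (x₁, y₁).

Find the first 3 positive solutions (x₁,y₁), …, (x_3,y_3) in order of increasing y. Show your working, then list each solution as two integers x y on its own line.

√401 = [20; 40, …], period ℓ=1 (odd) → k=1
a_0=20:  p_0=20·1+0=20,  q_0=20·0+1=1
a_1=40:  p_1=40·20+1=801,  q_1=40·1+0=40
fundamental: x₁=801, y₁=40  (since 641601 − 401·1600 = 1)
n=2: (801,40)∘(801,40) = (801·801+401·40·40, 801·40+40·801) = (1283201,64080)
n=3: (1283201,64080)∘(801,40) = (801·1283201+401·40·64080, 801·64080+40·1283201) = (2055687201,102656120)

801 40
1283201 64080
2055687201 102656120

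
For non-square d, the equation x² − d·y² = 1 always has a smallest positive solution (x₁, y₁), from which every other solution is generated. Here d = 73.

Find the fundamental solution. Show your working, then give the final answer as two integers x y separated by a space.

2281249 267000

[8; 1,1,5,5,1,1,16] for √73; ℓ=7 ⇒ convergent index 13
a_0=8:  p_0=8·1+0=8,  q_0=8·0+1=1
…
a_3=5:  p_3=5·17+9=94,  q_3=5·2+1=11
a_4=5:  p_4=5·94+17=487,  q_4=5·11+2=57
…
a_7=16:  p_7=16·1068+581=17669,  q_7=16·125+68=2068
a_8=1:  p_8=1·17669+1068=18737,  q_8=1·2068+125=2193
…
a_11=5:  p_11=5·200767+36406=1040241,  q_11=5·23498+4261=121751
a_12=1:  p_12=1·1040241+200767=1241008,  q_12=1·121751+23498=145249
a_13=1:  p_13=1·1241008+1040241=2281249,  q_13=1·145249+121751=267000
→ (2281249, 267000).  Check: 2281249²=5204097000001, 73·267000²=5204097000000, difference 1.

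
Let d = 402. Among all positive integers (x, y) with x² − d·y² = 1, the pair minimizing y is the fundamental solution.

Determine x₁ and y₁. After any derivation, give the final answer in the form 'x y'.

401 20

d=402: √d = [20; 20,40] (ℓ=2, even), read p_1/q_1
k=0  a_k=20  p_k/q_k = 20/1
k=1  a_k=20  p_k/q_k = 401/20
(x₁, y₁) = (401, 20);  401² − 402·20² = 1 ✓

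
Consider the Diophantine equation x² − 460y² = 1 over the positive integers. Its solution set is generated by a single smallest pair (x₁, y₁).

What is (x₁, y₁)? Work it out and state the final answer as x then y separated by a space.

√460 = [21; 2,4,3,1,2,10,2,1,3,4,2,42, …], period ℓ=12 (even) → k=11
a_0=21:  p_0=21·1+0=21,  q_0=21·0+1=1
a_1=2:  p_1=2·21+1=43,  q_1=2·1+0=2
a_2=4:  p_2=4·43+21=193,  q_2=4·2+1=9
a_3=3:  p_3=3·193+43=622,  q_3=3·9+2=29
…
a_5=2:  p_5=2·815+622=2252,  q_5=2·38+29=105
a_6=10:  p_6=10·2252+815=23335,  q_6=10·105+38=1088
a_7=2:  p_7=2·23335+2252=48922,  q_7=2·1088+105=2281
a_8=1:  p_8=1·48922+23335=72257,  q_8=1·2281+1088=3369
a_9=3:  p_9=3·72257+48922=265693,  q_9=3·3369+2281=12388
a_10=4:  p_10=4·265693+72257=1135029,  q_10=4·12388+3369=52921
a_11=2:  p_11=2·1135029+265693=2535751,  q_11=2·52921+12388=118230
(x₁, y₁) = (2535751, 118230);  2535751² − 460·118230² = 1 ✓

2535751 118230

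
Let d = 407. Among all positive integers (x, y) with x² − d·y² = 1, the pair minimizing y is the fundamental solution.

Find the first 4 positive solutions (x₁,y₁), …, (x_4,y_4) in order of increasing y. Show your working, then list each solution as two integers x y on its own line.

√407 = [20; 5,1,2,1,5,40, …], period ℓ=6 (even) → k=5
a_0=20:  p_0=20·1+0=20,  q_0=20·0+1=1
…
a_2=1:  p_2=1·101+20=121,  q_2=1·5+1=6
a_3=2:  p_3=2·121+101=343,  q_3=2·6+5=17
a_4=1:  p_4=1·343+121=464,  q_4=1·17+6=23
a_5=5:  p_5=5·464+343=2663,  q_5=5·23+17=132
→ (2663, 132).  Check: 2663²=7091569, 407·132²=7091568, difference 1.
(2663+132√407)^2 = 14183137 + 703032√407
(2663+132√407)^3 = 75539384999 + 3744348300√407
(2663+132√407)^4 = 402322750321537 + 19942398342768√407

2663 132
14183137 703032
75539384999 3744348300
402322750321537 19942398342768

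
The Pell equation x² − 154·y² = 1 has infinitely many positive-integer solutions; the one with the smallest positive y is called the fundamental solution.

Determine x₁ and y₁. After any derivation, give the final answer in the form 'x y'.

21295 1716

√154 = [12; 2,2,3,1,2,1,3,2,2,24, …], period ℓ=10 (even) → k=9
a_0=12:  p_0=12·1+0=12,  q_0=12·0+1=1
…
a_2=2:  p_2=2·25+12=62,  q_2=2·2+1=5
a_3=3:  p_3=3·62+25=211,  q_3=3·5+2=17
…
a_5=2:  p_5=2·273+211=757,  q_5=2·22+17=61
…
a_8=2:  p_8=2·3847+1030=8724,  q_8=2·310+83=703
a_9=2:  p_9=2·8724+3847=21295,  q_9=2·703+310=1716
fundamental: x₁=21295, y₁=1716  (since 453477025 − 154·2944656 = 1)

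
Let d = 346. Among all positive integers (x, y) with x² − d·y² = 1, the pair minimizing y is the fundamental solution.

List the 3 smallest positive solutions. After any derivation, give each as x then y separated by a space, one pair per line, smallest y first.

[18; 1,1,1,1,36] for √346; ℓ=5 ⇒ convergent index 9
a_0=18:  p_0=18·1+0=18,  q_0=18·0+1=1
…
a_2=1:  p_2=1·19+18=37,  q_2=1·1+1=2
…
a_5=36:  p_5=36·93+56=3404,  q_5=36·5+3=183
…
a_8=1:  p_8=1·6901+3497=10398,  q_8=1·371+188=559
a_9=1:  p_9=1·10398+6901=17299,  q_9=1·559+371=930
(x₁, y₁) = (17299, 930);  17299² − 346·930² = 1 ✓
k=2:  x_2 = 17299·17299+346·930·930 = 598510801,  y_2 = 17299·930+930·17299 = 32176140
k=3:  x_3 = 17299·598510801+346·930·32176140 = 20707276675699,  y_3 = 17299·32176140+930·598510801 = 1113230090790

17299 930
598510801 32176140
20707276675699 1113230090790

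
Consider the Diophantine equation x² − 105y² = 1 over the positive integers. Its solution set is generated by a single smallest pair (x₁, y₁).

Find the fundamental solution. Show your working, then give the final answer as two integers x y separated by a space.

41 4

d=105: √d = [10; 4,20] (ℓ=2, even), read p_1/q_1
i=0: a=10 ⇒ p=10, q=1
i=1: a=4 ⇒ p=41, q=4
fundamental: x₁=41, y₁=4  (since 1681 − 105·16 = 1)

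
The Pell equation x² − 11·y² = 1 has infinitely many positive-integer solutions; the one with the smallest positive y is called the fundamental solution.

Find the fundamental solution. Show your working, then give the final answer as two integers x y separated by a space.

√11 = [3; 3,6, …], period ℓ=2 (even) → k=1
a_0=3:  p_0=3·1+0=3,  q_0=3·0+1=1
a_1=3:  p_1=3·3+1=10,  q_1=3·1+0=3
→ (10, 3).  Check: 10²=100, 11·3²=99, difference 1.

10 3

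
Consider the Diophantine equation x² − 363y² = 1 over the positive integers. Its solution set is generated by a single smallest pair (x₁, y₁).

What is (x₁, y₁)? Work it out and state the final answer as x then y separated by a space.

362 19

√363 = [19; 19,38, …], period ℓ=2 (even) → k=1
i=0: a=19 ⇒ p=19, q=1
i=1: a=19 ⇒ p=362, q=19
(x₁, y₁) = (362, 19);  362² − 363·19² = 1 ✓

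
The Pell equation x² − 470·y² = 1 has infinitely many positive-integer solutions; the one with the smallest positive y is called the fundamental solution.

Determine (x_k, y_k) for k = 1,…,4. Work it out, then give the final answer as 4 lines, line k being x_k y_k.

1691 78
5718961 263796
19341524411 892157994
65413029839041 3017278071912

d=470: √d = [21; 1,2,8,2,1,42] (ℓ=6, even), read p_5/q_5
i=0: a=21 ⇒ p=21, q=1
…
i=2: a=2 ⇒ p=65, q=3
i=3: a=8 ⇒ p=542, q=25
i=4: a=2 ⇒ p=1149, q=53
i=5: a=1 ⇒ p=1691, q=78
→ (1691, 78).  Check: 1691²=2859481, 470·78²=2859480, difference 1.
n=2: (1691,78)∘(1691,78) = (1691·1691+470·78·78, 1691·78+78·1691) = (5718961,263796)
n=3: (5718961,263796)∘(1691,78) = (1691·5718961+470·78·263796, 1691·263796+78·5718961) = (19341524411,892157994)
n=4: (19341524411,892157994)∘(1691,78) = (1691·19341524411+470·78·892157994, 1691·892157994+78·19341524411) = (65413029839041,3017278071912)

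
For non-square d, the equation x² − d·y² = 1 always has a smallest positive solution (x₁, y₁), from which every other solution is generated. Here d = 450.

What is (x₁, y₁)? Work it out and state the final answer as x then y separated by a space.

√450 → a₀=21, period (4,1,2,4,2,1,4,42); ℓ=8 even so k=7
k=0  a_k=21  p_k/q_k = 21/1
…
k=2  a_k=1  p_k/q_k = 106/5
…
k=5  a_k=2  p_k/q_k = 2885/136
k=6  a_k=1  p_k/q_k = 4179/197
k=7  a_k=4  p_k/q_k = 19601/924
→ (19601, 924).  Check: 19601²=384199201, 450·924²=384199200, difference 1.

19601 924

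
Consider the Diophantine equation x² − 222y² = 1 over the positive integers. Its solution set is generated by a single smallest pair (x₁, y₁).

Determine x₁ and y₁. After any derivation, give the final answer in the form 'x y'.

d=222: √d = [14; 1,8,1,28] (ℓ=4, even), read p_3/q_3
i=0: a=14 ⇒ p=14, q=1
i=1: a=1 ⇒ p=15, q=1
i=2: a=8 ⇒ p=134, q=9
i=3: a=1 ⇒ p=149, q=10
→ (149, 10).  Check: 149²=22201, 222·10²=22200, difference 1.

149 10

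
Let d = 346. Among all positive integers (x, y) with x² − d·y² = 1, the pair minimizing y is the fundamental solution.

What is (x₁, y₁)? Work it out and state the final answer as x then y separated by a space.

17299 930

√346 = [18; 1,1,1,1,36, …], period ℓ=5 (odd) → k=9
i=0: a=18 ⇒ p=18, q=1
…
i=2: a=1 ⇒ p=37, q=2
i=3: a=1 ⇒ p=56, q=3
i=4: a=1 ⇒ p=93, q=5
…
i=6: a=1 ⇒ p=3497, q=188
i=7: a=1 ⇒ p=6901, q=371
i=8: a=1 ⇒ p=10398, q=559
i=9: a=1 ⇒ p=17299, q=930
(x₁, y₁) = (17299, 930);  17299² − 346·930² = 1 ✓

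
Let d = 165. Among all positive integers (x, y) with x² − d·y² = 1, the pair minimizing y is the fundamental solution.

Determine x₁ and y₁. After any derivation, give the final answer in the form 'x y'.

1079 84

[12; 1,5,2,5,1,24] for √165; ℓ=6 ⇒ convergent index 5
step 0: (12, 1)  from 12·(1,0) + (0,1)
…
step 4: (912, 71)  from 5·(167,13) + (77,6)
step 5: (1079, 84)  from 1·(912,71) + (167,13)
→ (1079, 84).  Check: 1079²=1164241, 165·84²=1164240, difference 1.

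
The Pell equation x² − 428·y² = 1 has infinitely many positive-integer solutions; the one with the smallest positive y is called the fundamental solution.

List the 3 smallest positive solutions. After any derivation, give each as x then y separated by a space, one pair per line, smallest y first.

1850887 89466
6851565373537 331182912684
25362946559057703751 1225964295417811950

[20; 1,2,4,1,5,10,5,1,4,2,1,40] for √428; ℓ=12 ⇒ convergent index 11
a_0=20:  p_0=20·1+0=20,  q_0=20·0+1=1
…
a_3=4:  p_3=4·62+21=269,  q_3=4·3+1=13
…
a_7=5:  p_7=5·19571+1924=99779,  q_7=5·946+93=4823
a_8=1:  p_8=1·99779+19571=119350,  q_8=1·4823+946=5769
…
a_10=2:  p_10=2·577179+119350=1273708,  q_10=2·27899+5769=61567
a_11=1:  p_11=1·1273708+577179=1850887,  q_11=1·61567+27899=89466
(x₁, y₁) = (1850887, 89466);  1850887² − 428·89466² = 1 ✓
n=2: (1850887,89466)∘(1850887,89466) = (1850887·1850887+428·89466·89466, 1850887·89466+89466·1850887) = (6851565373537,331182912684)
n=3: (6851565373537,331182912684)∘(1850887,89466) = (1850887·6851565373537+428·89466·331182912684, 1850887·331182912684+89466·6851565373537) = (25362946559057703751,1225964295417811950)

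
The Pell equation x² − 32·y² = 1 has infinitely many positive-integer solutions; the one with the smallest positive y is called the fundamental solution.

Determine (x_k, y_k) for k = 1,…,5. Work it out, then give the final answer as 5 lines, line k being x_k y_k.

√32 → a₀=5, period (1,1,1,10); ℓ=4 even so k=3
step 0: (5, 1)  from 5·(1,0) + (0,1)
…
step 2: (11, 2)  from 1·(6,1) + (5,1)
step 3: (17, 3)  from 1·(11,2) + (6,1)
→ (17, 3).  Check: 17²=289, 32·3²=288, difference 1.
n=2: (17,3)∘(17,3) = (17·17+32·3·3, 17·3+3·17) = (577,102)
n=3: (577,102)∘(17,3) = (17·577+32·3·102, 17·102+3·577) = (19601,3465)
n=4: (19601,3465)∘(17,3) = (17·19601+32·3·3465, 17·3465+3·19601) = (665857,117708)
n=5: (665857,117708)∘(17,3) = (17·665857+32·3·117708, 17·117708+3·665857) = (22619537,3998607)

17 3
577 102
19601 3465
665857 117708
22619537 3998607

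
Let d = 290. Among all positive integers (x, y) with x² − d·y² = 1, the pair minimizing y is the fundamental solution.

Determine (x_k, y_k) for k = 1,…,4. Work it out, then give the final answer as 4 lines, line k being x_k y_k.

579 34
670481 39372
776416419 45592742
899089542721 52796355864

d=290: √d = [17; 34] (ℓ=1, odd), read p_1/q_1
k=0  a_k=17  p_k/q_k = 17/1
k=1  a_k=34  p_k/q_k = 579/34
→ (579, 34).  Check: 579²=335241, 290·34²=335240, difference 1.
k=2:  x_2 = 579·579+290·34·34 = 670481,  y_2 = 579·34+34·579 = 39372
k=3:  x_3 = 579·670481+290·34·39372 = 776416419,  y_3 = 579·39372+34·670481 = 45592742
k=4:  x_4 = 579·776416419+290·34·45592742 = 899089542721,  y_4 = 579·45592742+34·776416419 = 52796355864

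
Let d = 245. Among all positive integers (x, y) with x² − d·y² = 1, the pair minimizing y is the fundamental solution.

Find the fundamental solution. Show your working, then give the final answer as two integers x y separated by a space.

51841 3312

√245 → a₀=15, period (1,1,1,7,6,7,1,1,1,30); ℓ=10 even so k=9
step 0: (15, 1)  from 15·(1,0) + (0,1)
…
step 4: (360, 23)  from 7·(47,3) + (31,2)
step 5: (2207, 141)  from 6·(360,23) + (47,3)
…
step 7: (18016, 1151)  from 1·(15809,1010) + (2207,141)
step 8: (33825, 2161)  from 1·(18016,1151) + (15809,1010)
step 9: (51841, 3312)  from 1·(33825,2161) + (18016,1151)
(x₁, y₁) = (51841, 3312);  51841² − 245·3312² = 1 ✓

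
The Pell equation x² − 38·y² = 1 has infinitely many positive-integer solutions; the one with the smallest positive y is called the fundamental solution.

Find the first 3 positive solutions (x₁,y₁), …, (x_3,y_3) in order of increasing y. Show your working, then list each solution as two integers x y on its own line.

37 6
2737 444
202501 32850

√38 → a₀=6, period (6,12); ℓ=2 even so k=1
k=0  a_k=6  p_k/q_k = 6/1
k=1  a_k=6  p_k/q_k = 37/6
fundamental: x₁=37, y₁=6  (since 1369 − 38·36 = 1)
(37+6√38)^2 = 2737 + 444√38
(37+6√38)^3 = 202501 + 32850√38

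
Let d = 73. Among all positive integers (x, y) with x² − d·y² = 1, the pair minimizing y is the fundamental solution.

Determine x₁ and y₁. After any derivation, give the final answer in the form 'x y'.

2281249 267000

√73 → a₀=8, period (1,1,5,5,1,1,16); ℓ=7 odd so k=13
k=0  a_k=8  p_k/q_k = 8/1
…
k=3  a_k=5  p_k/q_k = 94/11
…
k=5  a_k=1  p_k/q_k = 581/68
…
k=7  a_k=16  p_k/q_k = 17669/2068
k=8  a_k=1  p_k/q_k = 18737/2193
…
k=10  a_k=5  p_k/q_k = 200767/23498
…
k=12  a_k=1  p_k/q_k = 1241008/145249
k=13  a_k=1  p_k/q_k = 2281249/267000
→ (2281249, 267000).  Check: 2281249²=5204097000001, 73·267000²=5204097000000, difference 1.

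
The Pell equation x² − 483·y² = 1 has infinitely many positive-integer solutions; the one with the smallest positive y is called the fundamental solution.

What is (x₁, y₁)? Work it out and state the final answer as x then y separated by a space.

d=483: √d = [21; 1,42] (ℓ=2, even), read p_1/q_1
k=0  a_k=21  p_k/q_k = 21/1
k=1  a_k=1  p_k/q_k = 22/1
fundamental: x₁=22, y₁=1  (since 484 − 483·1 = 1)

22 1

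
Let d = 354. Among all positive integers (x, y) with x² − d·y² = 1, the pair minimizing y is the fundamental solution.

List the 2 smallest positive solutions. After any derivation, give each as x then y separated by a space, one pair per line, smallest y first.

258065 13716
133195088449 7079239080

√354 = [18; 1,4,2,2,18,2,2,4,1,36, …], period ℓ=10 (even) → k=9
k=0  a_k=18  p_k/q_k = 18/1
…
k=3  a_k=2  p_k/q_k = 207/11
k=4  a_k=2  p_k/q_k = 508/27
k=5  a_k=18  p_k/q_k = 9351/497
k=6  a_k=2  p_k/q_k = 19210/1021
…
k=8  a_k=4  p_k/q_k = 210294/11177
k=9  a_k=1  p_k/q_k = 258065/13716
(x₁, y₁) = (258065, 13716);  258065² − 354·13716² = 1 ✓
(x_2, y_2) = (258065·258065 + 354·13716·13716, 258065·13716 + 13716·258065) = (133195088449, 7079239080)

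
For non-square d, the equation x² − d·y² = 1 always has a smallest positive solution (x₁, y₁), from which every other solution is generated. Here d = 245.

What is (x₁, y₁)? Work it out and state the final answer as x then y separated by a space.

51841 3312

d=245: √d = [15; 1,1,1,7,6,7,1,1,1,30] (ℓ=10, even), read p_9/q_9
a_0=15:  p_0=15·1+0=15,  q_0=15·0+1=1
…
a_3=1:  p_3=1·31+16=47,  q_3=1·2+1=3
…
a_8=1:  p_8=1·18016+15809=33825,  q_8=1·1151+1010=2161
a_9=1:  p_9=1·33825+18016=51841,  q_9=1·2161+1151=3312
fundamental: x₁=51841, y₁=3312  (since 2687489281 − 245·10969344 = 1)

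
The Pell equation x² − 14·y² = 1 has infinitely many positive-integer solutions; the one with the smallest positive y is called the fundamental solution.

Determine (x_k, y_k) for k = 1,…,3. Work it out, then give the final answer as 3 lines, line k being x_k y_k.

d=14: √d = [3; 1,2,1,6] (ℓ=4, even), read p_3/q_3
step 0: (3, 1)  from 3·(1,0) + (0,1)
…
step 2: (11, 3)  from 2·(4,1) + (3,1)
step 3: (15, 4)  from 1·(11,3) + (4,1)
(x₁, y₁) = (15, 4);  15² − 14·4² = 1 ✓
(x_2, y_2) = (15·15 + 14·4·4, 15·4 + 4·15) = (449, 120)
(x_3, y_3) = (15·449 + 14·4·120, 15·120 + 4·449) = (13455, 3596)

15 4
449 120
13455 3596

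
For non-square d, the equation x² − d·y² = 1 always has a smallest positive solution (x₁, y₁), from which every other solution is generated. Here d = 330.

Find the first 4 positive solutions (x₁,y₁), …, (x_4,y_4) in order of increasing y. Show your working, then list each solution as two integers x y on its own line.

109 6
23761 1308
5179789 285138
1129170241 62158776

√330 → a₀=18, period (6,36); ℓ=2 even so k=1
a_0=18:  p_0=18·1+0=18,  q_0=18·0+1=1
a_1=6:  p_1=6·18+1=109,  q_1=6·1+0=6
fundamental: x₁=109, y₁=6  (since 11881 − 330·36 = 1)
n=2: (109,6)∘(109,6) = (109·109+330·6·6, 109·6+6·109) = (23761,1308)
n=3: (23761,1308)∘(109,6) = (109·23761+330·6·1308, 109·1308+6·23761) = (5179789,285138)
n=4: (5179789,285138)∘(109,6) = (109·5179789+330·6·285138, 109·285138+6·5179789) = (1129170241,62158776)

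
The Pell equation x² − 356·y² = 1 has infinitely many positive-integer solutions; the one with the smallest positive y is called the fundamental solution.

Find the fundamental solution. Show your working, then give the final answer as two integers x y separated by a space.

500001 26500

d=356: √d = [18; 1,6,1,1,2,…,6,1,36] (ℓ=14, even), read p_13/q_13
k=0  a_k=18  p_k/q_k = 18/1
…
k=2  a_k=6  p_k/q_k = 132/7
…
k=5  a_k=2  p_k/q_k = 717/38
k=6  a_k=1  p_k/q_k = 1000/53
k=7  a_k=8  p_k/q_k = 8717/462
k=8  a_k=1  p_k/q_k = 9717/515
k=9  a_k=2  p_k/q_k = 28151/1492
k=10  a_k=1  p_k/q_k = 37868/2007
…
k=12  a_k=6  p_k/q_k = 433982/23001
k=13  a_k=1  p_k/q_k = 500001/26500
→ (500001, 26500).  Check: 500001²=250001000001, 356·26500²=250001000000, difference 1.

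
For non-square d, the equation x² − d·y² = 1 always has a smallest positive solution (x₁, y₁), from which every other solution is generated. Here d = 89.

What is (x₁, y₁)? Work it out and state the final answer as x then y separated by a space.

[9; 2,3,3,2,18] for √89; ℓ=5 ⇒ convergent index 9
a_0=9:  p_0=9·1+0=9,  q_0=9·0+1=1
a_1=2:  p_1=2·9+1=19,  q_1=2·1+0=2
a_2=3:  p_2=3·19+9=66,  q_2=3·2+1=7
…
a_4=2:  p_4=2·217+66=500,  q_4=2·23+7=53
a_5=18:  p_5=18·500+217=9217,  q_5=18·53+23=977
a_6=2:  p_6=2·9217+500=18934,  q_6=2·977+53=2007
…
a_8=3:  p_8=3·66019+18934=216991,  q_8=3·6998+2007=23001
a_9=2:  p_9=2·216991+66019=500001,  q_9=2·23001+6998=53000
fundamental: x₁=500001, y₁=53000  (since 250001000001 − 89·2809000000 = 1)

500001 53000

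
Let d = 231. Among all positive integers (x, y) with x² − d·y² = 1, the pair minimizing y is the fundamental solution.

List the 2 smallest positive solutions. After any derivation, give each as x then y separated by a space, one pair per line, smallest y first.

√231 → a₀=15, period (5,30); ℓ=2 even so k=1
k=0  a_k=15  p_k/q_k = 15/1
k=1  a_k=5  p_k/q_k = 76/5
→ (76, 5).  Check: 76²=5776, 231·5²=5775, difference 1.
k=2:  x_2 = 76·76+231·5·5 = 11551,  y_2 = 76·5+5·76 = 760

76 5
11551 760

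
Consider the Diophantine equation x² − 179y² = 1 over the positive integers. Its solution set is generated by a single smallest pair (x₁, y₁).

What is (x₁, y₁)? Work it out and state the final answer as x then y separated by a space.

d=179: √d = [13; 2,1,1,1,3,…,1,2,26] (ℓ=14, even), read p_13/q_13
k=0  a_k=13  p_k/q_k = 13/1
…
k=2  a_k=1  p_k/q_k = 40/3
…
k=6  a_k=5  p_k/q_k = 2047/153
k=7  a_k=13  p_k/q_k = 26999/2018
k=8  a_k=5  p_k/q_k = 137042/10243
k=9  a_k=3  p_k/q_k = 438125/32747
k=10  a_k=1  p_k/q_k = 575167/42990
k=11  a_k=1  p_k/q_k = 1013292/75737
k=12  a_k=1  p_k/q_k = 1588459/118727
k=13  a_k=2  p_k/q_k = 4190210/313191
(x₁, y₁) = (4190210, 313191);  4190210² − 179·313191² = 1 ✓

4190210 313191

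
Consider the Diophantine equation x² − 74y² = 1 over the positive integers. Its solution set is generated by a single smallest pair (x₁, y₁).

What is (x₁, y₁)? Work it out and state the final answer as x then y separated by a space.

√74 → a₀=8, period (1,1,1,1,16); ℓ=5 odd so k=9
k=0  a_k=8  p_k/q_k = 8/1
k=1  a_k=1  p_k/q_k = 9/1
…
k=5  a_k=16  p_k/q_k = 714/83
…
k=7  a_k=1  p_k/q_k = 1471/171
k=8  a_k=1  p_k/q_k = 2228/259
k=9  a_k=1  p_k/q_k = 3699/430
(x₁, y₁) = (3699, 430);  3699² − 74·430² = 1 ✓

3699 430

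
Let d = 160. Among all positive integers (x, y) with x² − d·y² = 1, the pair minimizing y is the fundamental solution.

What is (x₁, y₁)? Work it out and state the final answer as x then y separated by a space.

721 57

d=160: √d = [12; 1,1,1,5,1,1,1,24] (ℓ=8, even), read p_7/q_7
step 0: (12, 1)  from 12·(1,0) + (0,1)
…
step 4: (215, 17)  from 5·(38,3) + (25,2)
…
step 6: (468, 37)  from 1·(253,20) + (215,17)
step 7: (721, 57)  from 1·(468,37) + (253,20)
→ (721, 57).  Check: 721²=519841, 160·57²=519840, difference 1.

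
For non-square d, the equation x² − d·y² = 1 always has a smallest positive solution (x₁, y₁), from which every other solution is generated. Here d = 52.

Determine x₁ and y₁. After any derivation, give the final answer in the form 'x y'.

649 90

d=52: √d = [7; 4,1,2,1,4,14] (ℓ=6, even), read p_5/q_5
k=0  a_k=7  p_k/q_k = 7/1
k=1  a_k=4  p_k/q_k = 29/4
…
k=3  a_k=2  p_k/q_k = 101/14
k=4  a_k=1  p_k/q_k = 137/19
k=5  a_k=4  p_k/q_k = 649/90
fundamental: x₁=649, y₁=90  (since 421201 − 52·8100 = 1)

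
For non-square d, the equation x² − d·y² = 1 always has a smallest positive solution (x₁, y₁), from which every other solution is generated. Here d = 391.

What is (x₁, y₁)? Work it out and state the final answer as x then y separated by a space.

√391 → a₀=19, period (1,3,2,2,1,…,3,1,38); ℓ=16 even so k=15
step 0: (19, 1)  from 19·(1,0) + (0,1)
step 1: (20, 1)  from 1·(19,1) + (1,0)
…
step 3: (178, 9)  from 2·(79,4) + (20,1)
step 4: (435, 22)  from 2·(178,9) + (79,4)
…
step 6: (1048, 53)  from 1·(613,31) + (435,22)
…
step 8: (52519, 2656)  from 19·(2709,137) + (1048,53)
…
step 11: (268013, 13554)  from 1·(160266,8105) + (107747,5449)
…
step 13: (1660597, 83980)  from 2·(696292,35213) + (268013,13554)
step 14: (5678083, 287153)  from 3·(1660597,83980) + (696292,35213)
step 15: (7338680, 371133)  from 1·(5678083,287153) + (1660597,83980)
fundamental: x₁=7338680, y₁=371133  (since 53856224142400 − 391·137739703689 = 1)

7338680 371133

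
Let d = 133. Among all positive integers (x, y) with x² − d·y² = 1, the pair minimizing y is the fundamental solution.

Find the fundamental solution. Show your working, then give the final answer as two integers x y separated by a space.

√133 → a₀=11, period (1,1,7,5,1,…,1,1,22); ℓ=16 even so k=15
i=0: a=11 ⇒ p=11, q=1
…
i=7: a=1 ⇒ p=3010, q=261
i=8: a=2 ⇒ p=7969, q=691
…
i=12: a=5 ⇒ p=168583, q=14618
i=13: a=7 ⇒ p=1210008, q=104921
i=14: a=1 ⇒ p=1378591, q=119539
i=15: a=1 ⇒ p=2588599, q=224460
fundamental: x₁=2588599, y₁=224460  (since 6700844782801 − 133·50382291600 = 1)

2588599 224460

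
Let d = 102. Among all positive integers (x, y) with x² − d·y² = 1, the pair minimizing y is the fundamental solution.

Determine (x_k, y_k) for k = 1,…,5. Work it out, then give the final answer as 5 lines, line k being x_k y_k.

101 10
20401 2020
4120901 408030
832401601 82420040
168141002501 16648440050

√102 → a₀=10, period (10,20); ℓ=2 even so k=1
i=0: a=10 ⇒ p=10, q=1
i=1: a=10 ⇒ p=101, q=10
→ (101, 10).  Check: 101²=10201, 102·10²=10200, difference 1.
(101+10√102)^2 = 20401 + 2020√102
(101+10√102)^3 = 4120901 + 408030√102
(101+10√102)^4 = 832401601 + 82420040√102
(101+10√102)^5 = 168141002501 + 16648440050√102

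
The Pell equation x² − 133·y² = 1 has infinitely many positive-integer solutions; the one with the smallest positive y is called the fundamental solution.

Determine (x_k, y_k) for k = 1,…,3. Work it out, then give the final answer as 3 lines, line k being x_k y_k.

d=133: √d = [11; 1,1,7,5,1,…,1,1,22] (ℓ=16, even), read p_15/q_15
step 0: (11, 1)  from 11·(1,0) + (0,1)
…
step 5: (1061, 92)  from 1·(888,77) + (173,15)
…
step 13: (1210008, 104921)  from 7·(168583,14618) + (29927,2595)
step 14: (1378591, 119539)  from 1·(1210008,104921) + (168583,14618)
step 15: (2588599, 224460)  from 1·(1378591,119539) + (1210008,104921)
(x₁, y₁) = (2588599, 224460);  2588599² − 133·224460² = 1 ✓
k=2:  x_2 = 2588599·2588599+133·224460·224460 = 13401689565601,  y_2 = 2588599·224460+224460·2588599 = 1162073863080
k=3:  x_3 = 2588599·13401689565601+133·224460·1162073863080 = 69383200415647777399,  y_3 = 2588599·1162073863080+224460·13401689565601 = 6016286479789825380

2588599 224460
13401689565601 1162073863080
69383200415647777399 6016286479789825380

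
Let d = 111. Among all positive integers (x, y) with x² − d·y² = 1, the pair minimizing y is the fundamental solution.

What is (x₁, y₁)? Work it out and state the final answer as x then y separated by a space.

√111 = [10; 1,1,6,1,1,20, …], period ℓ=6 (even) → k=5
k=0  a_k=10  p_k/q_k = 10/1
k=1  a_k=1  p_k/q_k = 11/1
…
k=3  a_k=6  p_k/q_k = 137/13
k=4  a_k=1  p_k/q_k = 158/15
k=5  a_k=1  p_k/q_k = 295/28
→ (295, 28).  Check: 295²=87025, 111·28²=87024, difference 1.

295 28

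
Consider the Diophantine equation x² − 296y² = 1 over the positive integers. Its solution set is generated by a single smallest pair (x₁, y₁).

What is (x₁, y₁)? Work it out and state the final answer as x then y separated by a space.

3699 215

√296 = [17; 4,1,7,1,4,34, …], period ℓ=6 (even) → k=5
step 0: (17, 1)  from 17·(1,0) + (0,1)
…
step 2: (86, 5)  from 1·(69,4) + (17,1)
step 3: (671, 39)  from 7·(86,5) + (69,4)
step 4: (757, 44)  from 1·(671,39) + (86,5)
step 5: (3699, 215)  from 4·(757,44) + (671,39)
(x₁, y₁) = (3699, 215);  3699² − 296·215² = 1 ✓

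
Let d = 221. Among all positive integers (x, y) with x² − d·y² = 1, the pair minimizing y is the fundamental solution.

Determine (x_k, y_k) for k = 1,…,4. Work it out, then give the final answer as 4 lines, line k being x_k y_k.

d=221: √d = [14; 1,6,2,6,1,28] (ℓ=6, even), read p_5/q_5
k=0  a_k=14  p_k/q_k = 14/1
k=1  a_k=1  p_k/q_k = 15/1
k=2  a_k=6  p_k/q_k = 104/7
k=3  a_k=2  p_k/q_k = 223/15
k=4  a_k=6  p_k/q_k = 1442/97
k=5  a_k=1  p_k/q_k = 1665/112
(x₁, y₁) = (1665, 112);  1665² − 221·112² = 1 ✓
k=2:  x_2 = 1665·1665+221·112·112 = 5544449,  y_2 = 1665·112+112·1665 = 372960
k=3:  x_3 = 1665·5544449+221·112·372960 = 18463013505,  y_3 = 1665·372960+112·5544449 = 1241956688
k=4:  x_4 = 1665·18463013505+221·112·1241956688 = 61481829427201,  y_4 = 1665·1241956688+112·18463013505 = 4135715398080

1665 112
5544449 372960
18463013505 1241956688
61481829427201 4135715398080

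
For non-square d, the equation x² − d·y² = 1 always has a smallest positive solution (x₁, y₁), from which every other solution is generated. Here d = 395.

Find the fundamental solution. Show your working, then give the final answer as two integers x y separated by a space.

159 8

d=395: √d = [19; 1,6,1,38] (ℓ=4, even), read p_3/q_3
i=0: a=19 ⇒ p=19, q=1
…
i=2: a=6 ⇒ p=139, q=7
i=3: a=1 ⇒ p=159, q=8
→ (159, 8).  Check: 159²=25281, 395·8²=25280, difference 1.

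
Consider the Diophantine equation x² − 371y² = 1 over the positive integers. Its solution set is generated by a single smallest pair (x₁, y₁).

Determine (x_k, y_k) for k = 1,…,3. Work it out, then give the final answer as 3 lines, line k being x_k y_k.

1695 88
5746049 298320
19479104415 1011304712

√371 = [19; 3,1,4,1,3,38, …], period ℓ=6 (even) → k=5
i=0: a=19 ⇒ p=19, q=1
i=1: a=3 ⇒ p=58, q=3
i=2: a=1 ⇒ p=77, q=4
i=3: a=4 ⇒ p=366, q=19
i=4: a=1 ⇒ p=443, q=23
i=5: a=3 ⇒ p=1695, q=88
fundamental: x₁=1695, y₁=88  (since 2873025 − 371·7744 = 1)
n=2: (1695,88)∘(1695,88) = (1695·1695+371·88·88, 1695·88+88·1695) = (5746049,298320)
n=3: (5746049,298320)∘(1695,88) = (1695·5746049+371·88·298320, 1695·298320+88·5746049) = (19479104415,1011304712)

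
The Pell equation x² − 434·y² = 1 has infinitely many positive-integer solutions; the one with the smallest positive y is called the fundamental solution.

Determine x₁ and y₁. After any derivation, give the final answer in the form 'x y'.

√434 → a₀=20, period (1,4,1,40); ℓ=4 even so k=3
step 0: (20, 1)  from 20·(1,0) + (0,1)
…
step 2: (104, 5)  from 4·(21,1) + (20,1)
step 3: (125, 6)  from 1·(104,5) + (21,1)
fundamental: x₁=125, y₁=6  (since 15625 − 434·36 = 1)

125 6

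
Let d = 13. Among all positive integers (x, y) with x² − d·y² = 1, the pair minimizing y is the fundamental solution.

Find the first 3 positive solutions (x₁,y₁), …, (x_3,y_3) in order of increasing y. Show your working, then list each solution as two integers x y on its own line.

√13 = [3; 1,1,1,1,6, …], period ℓ=5 (odd) → k=9
a_0=3:  p_0=3·1+0=3,  q_0=3·0+1=1
…
a_3=1:  p_3=1·7+4=11,  q_3=1·2+1=3
a_4=1:  p_4=1·11+7=18,  q_4=1·3+2=5
…
a_6=1:  p_6=1·119+18=137,  q_6=1·33+5=38
a_7=1:  p_7=1·137+119=256,  q_7=1·38+33=71
a_8=1:  p_8=1·256+137=393,  q_8=1·71+38=109
a_9=1:  p_9=1·393+256=649,  q_9=1·109+71=180
→ (649, 180).  Check: 649²=421201, 13·180²=421200, difference 1.
n=2: (649,180)∘(649,180) = (649·649+13·180·180, 649·180+180·649) = (842401,233640)
n=3: (842401,233640)∘(649,180) = (649·842401+13·180·233640, 649·233640+180·842401) = (1093435849,303264540)

649 180
842401 233640
1093435849 303264540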